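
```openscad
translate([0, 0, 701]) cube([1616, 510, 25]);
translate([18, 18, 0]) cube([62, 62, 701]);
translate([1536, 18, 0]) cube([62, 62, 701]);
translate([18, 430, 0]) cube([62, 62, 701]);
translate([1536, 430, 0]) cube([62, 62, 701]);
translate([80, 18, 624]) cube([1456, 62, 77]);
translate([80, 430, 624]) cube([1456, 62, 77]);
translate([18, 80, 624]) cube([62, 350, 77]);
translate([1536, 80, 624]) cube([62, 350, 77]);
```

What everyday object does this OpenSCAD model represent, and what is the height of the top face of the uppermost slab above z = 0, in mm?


A table. The table height is 726 mm.

A 1616×510×25 slab sits at z = 701 on four 62 mm square posts — a table. The top surface is at 701 + 25 = 726 mm.


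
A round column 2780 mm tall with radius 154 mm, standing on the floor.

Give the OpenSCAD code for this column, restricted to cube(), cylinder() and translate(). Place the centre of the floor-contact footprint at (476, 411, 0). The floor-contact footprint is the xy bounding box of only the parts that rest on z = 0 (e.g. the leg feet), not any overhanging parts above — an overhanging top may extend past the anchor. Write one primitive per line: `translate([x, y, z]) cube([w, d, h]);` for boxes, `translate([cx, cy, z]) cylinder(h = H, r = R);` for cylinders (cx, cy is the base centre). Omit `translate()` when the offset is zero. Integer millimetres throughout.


translate([476, 411, 0]) cylinder(h = 2780, r = 154);


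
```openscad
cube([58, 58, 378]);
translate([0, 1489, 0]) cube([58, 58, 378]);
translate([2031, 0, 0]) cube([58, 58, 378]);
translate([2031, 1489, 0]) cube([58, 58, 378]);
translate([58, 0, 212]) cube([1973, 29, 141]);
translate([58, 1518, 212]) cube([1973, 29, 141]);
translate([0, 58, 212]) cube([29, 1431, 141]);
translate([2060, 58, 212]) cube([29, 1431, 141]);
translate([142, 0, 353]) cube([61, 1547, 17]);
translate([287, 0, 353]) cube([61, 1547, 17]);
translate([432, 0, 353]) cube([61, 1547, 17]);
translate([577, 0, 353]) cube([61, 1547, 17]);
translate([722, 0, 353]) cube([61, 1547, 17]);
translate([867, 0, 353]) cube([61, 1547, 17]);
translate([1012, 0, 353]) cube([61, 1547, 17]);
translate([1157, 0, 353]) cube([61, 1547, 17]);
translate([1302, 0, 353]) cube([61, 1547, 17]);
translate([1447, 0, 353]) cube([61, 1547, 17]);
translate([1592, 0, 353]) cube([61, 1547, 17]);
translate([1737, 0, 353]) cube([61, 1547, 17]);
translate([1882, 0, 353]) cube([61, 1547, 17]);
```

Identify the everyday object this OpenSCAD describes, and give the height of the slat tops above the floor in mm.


A bed frame. The slat-top height is 370 mm.

Four posts, four rails, and a row of slats — a bed frame. Slats sit on the rails at z = 212 + 141 = 353; with slat thickness 17, the top is 370 mm.


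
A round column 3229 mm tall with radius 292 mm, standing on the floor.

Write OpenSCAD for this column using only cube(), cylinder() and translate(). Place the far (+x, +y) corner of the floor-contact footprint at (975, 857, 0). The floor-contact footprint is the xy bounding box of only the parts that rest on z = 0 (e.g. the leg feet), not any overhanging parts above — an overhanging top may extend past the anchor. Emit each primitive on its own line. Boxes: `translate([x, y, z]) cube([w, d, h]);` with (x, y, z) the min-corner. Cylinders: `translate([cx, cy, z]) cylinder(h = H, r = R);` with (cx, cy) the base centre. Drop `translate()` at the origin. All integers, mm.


translate([683, 565, 0]) cylinder(h = 3229, r = 292);


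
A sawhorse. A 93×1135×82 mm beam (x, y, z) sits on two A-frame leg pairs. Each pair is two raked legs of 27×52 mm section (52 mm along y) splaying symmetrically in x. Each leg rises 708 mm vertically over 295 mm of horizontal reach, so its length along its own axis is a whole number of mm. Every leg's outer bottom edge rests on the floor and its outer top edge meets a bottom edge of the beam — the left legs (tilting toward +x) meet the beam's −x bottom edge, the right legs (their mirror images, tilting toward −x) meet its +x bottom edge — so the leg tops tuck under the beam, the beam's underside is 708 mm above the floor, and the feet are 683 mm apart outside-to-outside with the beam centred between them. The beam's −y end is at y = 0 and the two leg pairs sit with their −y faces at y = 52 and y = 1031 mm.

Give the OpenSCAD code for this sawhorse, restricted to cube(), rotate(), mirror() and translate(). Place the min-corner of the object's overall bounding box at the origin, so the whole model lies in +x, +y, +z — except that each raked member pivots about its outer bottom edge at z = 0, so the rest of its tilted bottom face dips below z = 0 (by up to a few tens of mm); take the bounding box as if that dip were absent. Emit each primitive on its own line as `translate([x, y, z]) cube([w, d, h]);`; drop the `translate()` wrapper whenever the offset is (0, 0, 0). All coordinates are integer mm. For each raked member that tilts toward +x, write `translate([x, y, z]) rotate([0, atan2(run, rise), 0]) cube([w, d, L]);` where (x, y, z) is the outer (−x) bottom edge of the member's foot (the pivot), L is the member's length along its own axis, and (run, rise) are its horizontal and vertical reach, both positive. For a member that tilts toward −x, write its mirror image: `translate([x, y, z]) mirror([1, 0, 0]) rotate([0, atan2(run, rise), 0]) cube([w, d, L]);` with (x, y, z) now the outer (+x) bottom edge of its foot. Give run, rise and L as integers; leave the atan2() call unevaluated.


// leg length = √(295² + 708²) = 767
// right-leg outer foot x = 2·295 + 93 = 683
// beam min-corner = (295, 0, 708)
translate([295, 0, 708]) cube([93, 1135, 82]);
translate([0, 52, 0]) rotate([0, atan2(295, 708), 0]) cube([27, 52, 767]);
translate([683, 52, 0]) mirror([1, 0, 0]) rotate([0, atan2(295, 708), 0]) cube([27, 52, 767]);
translate([0, 1031, 0]) rotate([0, atan2(295, 708), 0]) cube([27, 52, 767]);
translate([683, 1031, 0]) mirror([1, 0, 0]) rotate([0, atan2(295, 708), 0]) cube([27, 52, 767]);


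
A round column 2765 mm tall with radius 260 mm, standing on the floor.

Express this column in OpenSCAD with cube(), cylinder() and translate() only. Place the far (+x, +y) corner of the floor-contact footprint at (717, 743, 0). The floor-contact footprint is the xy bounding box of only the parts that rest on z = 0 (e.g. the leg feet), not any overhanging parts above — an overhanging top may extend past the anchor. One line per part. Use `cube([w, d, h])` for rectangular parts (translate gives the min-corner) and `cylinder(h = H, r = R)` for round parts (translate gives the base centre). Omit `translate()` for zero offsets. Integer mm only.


translate([457, 483, 0]) cylinder(h = 2765, r = 260);


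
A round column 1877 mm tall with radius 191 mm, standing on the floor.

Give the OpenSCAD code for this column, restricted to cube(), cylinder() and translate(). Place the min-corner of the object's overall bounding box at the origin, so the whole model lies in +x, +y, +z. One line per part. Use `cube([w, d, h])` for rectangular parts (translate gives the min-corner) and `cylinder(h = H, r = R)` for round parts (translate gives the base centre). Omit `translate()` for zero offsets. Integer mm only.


translate([191, 191, 0]) cylinder(h = 1877, r = 191);


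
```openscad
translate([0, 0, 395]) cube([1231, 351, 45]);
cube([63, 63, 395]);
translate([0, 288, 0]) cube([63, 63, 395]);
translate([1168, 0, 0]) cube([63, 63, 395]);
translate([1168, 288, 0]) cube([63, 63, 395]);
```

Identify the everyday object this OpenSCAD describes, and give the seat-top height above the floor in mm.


A bench. The seat-top height is 440 mm.

A long slab on four corner posts — a bench. The slab sits at z = 395 with thickness 45, so the top is 395 + 45 = 440 mm.


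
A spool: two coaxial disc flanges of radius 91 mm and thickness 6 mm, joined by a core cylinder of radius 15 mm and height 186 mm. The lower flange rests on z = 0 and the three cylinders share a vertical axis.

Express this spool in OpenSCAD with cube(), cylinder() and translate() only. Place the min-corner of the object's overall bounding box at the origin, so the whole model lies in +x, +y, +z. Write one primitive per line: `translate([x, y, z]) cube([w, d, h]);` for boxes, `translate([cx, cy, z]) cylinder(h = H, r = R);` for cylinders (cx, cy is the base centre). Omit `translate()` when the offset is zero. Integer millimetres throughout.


translate([91, 91, 0]) cylinder(h = 6, r = 91);
translate([91, 91, 6]) cylinder(h = 186, r = 15);
translate([91, 91, 192]) cylinder(h = 6, r = 91);


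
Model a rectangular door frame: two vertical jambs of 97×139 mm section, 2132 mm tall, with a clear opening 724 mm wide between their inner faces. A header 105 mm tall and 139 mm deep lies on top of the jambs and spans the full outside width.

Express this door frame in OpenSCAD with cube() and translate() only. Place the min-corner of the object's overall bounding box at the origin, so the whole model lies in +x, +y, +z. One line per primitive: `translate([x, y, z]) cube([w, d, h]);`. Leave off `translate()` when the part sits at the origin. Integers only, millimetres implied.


cube([97, 139, 2132]);
translate([821, 0, 0]) cube([97, 139, 2132]);
translate([0, 0, 2132]) cube([918, 139, 105]);


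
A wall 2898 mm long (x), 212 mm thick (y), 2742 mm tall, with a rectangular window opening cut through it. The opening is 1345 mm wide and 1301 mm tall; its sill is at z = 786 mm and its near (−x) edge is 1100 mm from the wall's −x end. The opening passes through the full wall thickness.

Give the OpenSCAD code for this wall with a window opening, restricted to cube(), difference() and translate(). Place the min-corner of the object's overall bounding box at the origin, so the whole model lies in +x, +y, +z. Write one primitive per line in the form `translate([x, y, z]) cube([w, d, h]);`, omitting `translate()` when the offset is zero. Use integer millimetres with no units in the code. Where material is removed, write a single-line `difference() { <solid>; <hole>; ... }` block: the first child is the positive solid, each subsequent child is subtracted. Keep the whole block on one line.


difference() { cube([2898, 212, 2742]); translate([1100, 0, 786]) cube([1345, 212, 1301]); }


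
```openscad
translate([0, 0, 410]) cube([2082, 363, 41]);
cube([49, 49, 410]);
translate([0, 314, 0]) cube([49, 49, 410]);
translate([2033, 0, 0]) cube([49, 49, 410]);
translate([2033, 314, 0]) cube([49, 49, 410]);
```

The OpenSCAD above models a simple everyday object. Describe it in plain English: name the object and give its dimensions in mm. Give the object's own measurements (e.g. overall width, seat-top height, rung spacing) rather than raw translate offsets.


A bench: a 2082×363 mm seat slab, 41 mm thick, top at z = 451 mm, on four 49×49 mm square legs flush with the seat corners and standing on z = 0.


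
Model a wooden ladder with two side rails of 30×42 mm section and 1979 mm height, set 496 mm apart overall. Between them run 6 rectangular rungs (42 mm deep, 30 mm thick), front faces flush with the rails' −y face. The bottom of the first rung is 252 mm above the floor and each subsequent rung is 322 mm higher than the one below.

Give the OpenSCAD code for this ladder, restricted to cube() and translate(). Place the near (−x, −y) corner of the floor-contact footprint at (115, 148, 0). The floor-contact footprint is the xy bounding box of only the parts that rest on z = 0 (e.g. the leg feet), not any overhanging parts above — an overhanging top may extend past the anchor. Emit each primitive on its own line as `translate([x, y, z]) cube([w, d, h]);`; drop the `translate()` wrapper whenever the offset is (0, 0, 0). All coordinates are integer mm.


translate([115, 148, 0]) cube([30, 42, 1979]);
translate([581, 148, 0]) cube([30, 42, 1979]);
translate([145, 148, 252]) cube([436, 42, 30]);
translate([145, 148, 574]) cube([436, 42, 30]);
translate([145, 148, 896]) cube([436, 42, 30]);
translate([145, 148, 1218]) cube([436, 42, 30]);
translate([145, 148, 1540]) cube([436, 42, 30]);
translate([145, 148, 1862]) cube([436, 42, 30]);


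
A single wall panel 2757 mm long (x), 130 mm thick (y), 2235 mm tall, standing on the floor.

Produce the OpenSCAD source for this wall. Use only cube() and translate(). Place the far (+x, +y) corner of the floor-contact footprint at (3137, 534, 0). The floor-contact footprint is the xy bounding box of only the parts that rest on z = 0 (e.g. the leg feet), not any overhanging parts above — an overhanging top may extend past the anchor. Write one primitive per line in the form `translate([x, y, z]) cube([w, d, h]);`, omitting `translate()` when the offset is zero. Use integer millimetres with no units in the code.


translate([380, 404, 0]) cube([2757, 130, 2235]);


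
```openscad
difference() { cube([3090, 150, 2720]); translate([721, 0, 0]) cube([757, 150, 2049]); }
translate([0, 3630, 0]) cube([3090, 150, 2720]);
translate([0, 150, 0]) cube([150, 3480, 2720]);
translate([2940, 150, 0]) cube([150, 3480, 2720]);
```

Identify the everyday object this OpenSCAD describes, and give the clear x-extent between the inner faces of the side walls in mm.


A single room. The interior width is 2790 mm.

Four walls enclosing a rectangle with a door in the front wall — a room. Outside width 3090 minus two 150 mm walls gives 2790 mm.


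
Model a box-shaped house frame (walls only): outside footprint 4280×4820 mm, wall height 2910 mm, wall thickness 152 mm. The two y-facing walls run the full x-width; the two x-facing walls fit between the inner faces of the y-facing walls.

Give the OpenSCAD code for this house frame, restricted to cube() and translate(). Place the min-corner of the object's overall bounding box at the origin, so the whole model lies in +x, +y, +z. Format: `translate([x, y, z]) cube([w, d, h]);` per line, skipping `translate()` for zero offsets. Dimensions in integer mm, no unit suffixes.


cube([4280, 152, 2910]);
translate([0, 4668, 0]) cube([4280, 152, 2910]);
translate([0, 152, 0]) cube([152, 4516, 2910]);
translate([4128, 152, 0]) cube([152, 4516, 2910]);


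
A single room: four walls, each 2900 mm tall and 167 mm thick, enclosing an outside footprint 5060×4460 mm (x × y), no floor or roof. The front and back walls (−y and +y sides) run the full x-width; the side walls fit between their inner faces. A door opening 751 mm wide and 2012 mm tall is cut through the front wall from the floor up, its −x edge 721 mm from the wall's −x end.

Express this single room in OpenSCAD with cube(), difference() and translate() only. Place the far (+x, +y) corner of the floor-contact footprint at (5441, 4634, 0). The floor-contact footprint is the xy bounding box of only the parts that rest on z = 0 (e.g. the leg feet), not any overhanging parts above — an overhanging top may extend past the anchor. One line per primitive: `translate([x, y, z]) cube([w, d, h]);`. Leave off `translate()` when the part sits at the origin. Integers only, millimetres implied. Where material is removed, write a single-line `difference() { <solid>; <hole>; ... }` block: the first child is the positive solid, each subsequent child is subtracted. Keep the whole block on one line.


difference() { translate([381, 174, 0]) cube([5060, 167, 2900]); translate([1102, 174, 0]) cube([751, 167, 2012]); }
translate([381, 4467, 0]) cube([5060, 167, 2900]);
translate([381, 341, 0]) cube([167, 4126, 2900]);
translate([5274, 341, 0]) cube([167, 4126, 2900]);


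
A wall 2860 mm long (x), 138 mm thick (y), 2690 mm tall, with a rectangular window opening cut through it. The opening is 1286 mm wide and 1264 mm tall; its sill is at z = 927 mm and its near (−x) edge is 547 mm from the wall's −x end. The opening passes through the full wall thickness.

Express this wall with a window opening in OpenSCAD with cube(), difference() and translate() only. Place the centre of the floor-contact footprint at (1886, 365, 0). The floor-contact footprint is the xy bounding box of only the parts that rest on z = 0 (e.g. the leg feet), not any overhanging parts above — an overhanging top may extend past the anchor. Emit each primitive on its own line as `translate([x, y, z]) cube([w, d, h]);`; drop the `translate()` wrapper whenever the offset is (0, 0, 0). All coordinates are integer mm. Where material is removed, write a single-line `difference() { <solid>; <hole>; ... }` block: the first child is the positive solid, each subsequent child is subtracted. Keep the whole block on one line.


difference() { translate([456, 296, 0]) cube([2860, 138, 2690]); translate([1003, 296, 927]) cube([1286, 138, 1264]); }


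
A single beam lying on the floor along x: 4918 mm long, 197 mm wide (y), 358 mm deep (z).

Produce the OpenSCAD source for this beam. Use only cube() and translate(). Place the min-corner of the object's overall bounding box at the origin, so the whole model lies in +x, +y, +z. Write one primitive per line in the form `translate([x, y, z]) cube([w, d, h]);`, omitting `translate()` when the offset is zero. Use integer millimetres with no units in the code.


cube([4918, 197, 358]);


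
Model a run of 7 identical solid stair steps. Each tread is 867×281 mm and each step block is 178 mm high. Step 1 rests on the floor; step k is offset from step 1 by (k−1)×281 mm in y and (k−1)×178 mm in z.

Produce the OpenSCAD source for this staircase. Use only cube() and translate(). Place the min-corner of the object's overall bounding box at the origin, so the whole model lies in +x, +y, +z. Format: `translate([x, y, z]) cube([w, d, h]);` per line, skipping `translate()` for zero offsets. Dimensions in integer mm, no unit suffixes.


cube([867, 281, 178]);
translate([0, 281, 178]) cube([867, 281, 178]);
translate([0, 562, 356]) cube([867, 281, 178]);
translate([0, 843, 534]) cube([867, 281, 178]);
translate([0, 1124, 712]) cube([867, 281, 178]);
translate([0, 1405, 890]) cube([867, 281, 178]);
translate([0, 1686, 1068]) cube([867, 281, 178]);


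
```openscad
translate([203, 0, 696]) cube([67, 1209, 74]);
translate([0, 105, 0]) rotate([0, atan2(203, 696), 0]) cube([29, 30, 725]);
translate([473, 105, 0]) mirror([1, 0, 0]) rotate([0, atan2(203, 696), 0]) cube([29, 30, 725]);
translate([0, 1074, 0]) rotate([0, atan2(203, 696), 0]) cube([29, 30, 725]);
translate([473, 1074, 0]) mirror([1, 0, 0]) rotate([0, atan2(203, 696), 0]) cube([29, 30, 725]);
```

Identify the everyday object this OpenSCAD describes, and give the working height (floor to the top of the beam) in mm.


A sawhorse. The overall height is 770 mm.

A beam across two mirrored pairs of raked legs — a sawhorse. The beam's underside is at z = 696 (matching the legs' vertical rise in atan2(203, 696)) and the beam is 74 mm tall, so its top is at 696 + 74 = 770 mm. The raked legs top out at the beam's underside, so that is the highest point.


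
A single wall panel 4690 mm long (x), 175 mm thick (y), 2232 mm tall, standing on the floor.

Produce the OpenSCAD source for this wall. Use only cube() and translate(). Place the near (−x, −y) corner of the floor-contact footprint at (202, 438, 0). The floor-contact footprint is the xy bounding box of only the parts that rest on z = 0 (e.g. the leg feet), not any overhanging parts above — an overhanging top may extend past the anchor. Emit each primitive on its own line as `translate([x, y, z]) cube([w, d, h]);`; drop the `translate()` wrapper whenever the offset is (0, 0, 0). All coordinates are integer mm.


translate([202, 438, 0]) cube([4690, 175, 2232]);


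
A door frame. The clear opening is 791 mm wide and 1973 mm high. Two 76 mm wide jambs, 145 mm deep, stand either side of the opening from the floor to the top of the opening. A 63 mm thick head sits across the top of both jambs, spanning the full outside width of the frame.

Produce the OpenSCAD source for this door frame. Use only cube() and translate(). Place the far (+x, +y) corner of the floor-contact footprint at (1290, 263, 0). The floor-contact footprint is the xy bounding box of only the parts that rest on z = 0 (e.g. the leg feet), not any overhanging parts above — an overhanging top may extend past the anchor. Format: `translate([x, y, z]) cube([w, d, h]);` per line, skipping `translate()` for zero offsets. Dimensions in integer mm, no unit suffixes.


translate([347, 118, 0]) cube([76, 145, 1973]);
translate([1214, 118, 0]) cube([76, 145, 1973]);
translate([347, 118, 1973]) cube([943, 145, 63]);


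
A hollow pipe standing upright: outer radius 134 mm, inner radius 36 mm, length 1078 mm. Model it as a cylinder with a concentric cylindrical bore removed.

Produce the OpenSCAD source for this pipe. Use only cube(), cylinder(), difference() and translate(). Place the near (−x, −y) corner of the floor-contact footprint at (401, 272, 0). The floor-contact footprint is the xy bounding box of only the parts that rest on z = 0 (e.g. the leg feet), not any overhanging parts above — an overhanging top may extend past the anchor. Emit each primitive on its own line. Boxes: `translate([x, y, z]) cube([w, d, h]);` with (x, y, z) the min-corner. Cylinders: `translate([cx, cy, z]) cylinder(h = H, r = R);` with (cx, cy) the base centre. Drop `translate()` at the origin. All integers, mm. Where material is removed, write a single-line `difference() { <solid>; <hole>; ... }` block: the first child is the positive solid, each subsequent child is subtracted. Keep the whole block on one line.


difference() { translate([535, 406, 0]) cylinder(h = 1078, r = 134); translate([535, 406, 0]) cylinder(h = 1078, r = 36); }


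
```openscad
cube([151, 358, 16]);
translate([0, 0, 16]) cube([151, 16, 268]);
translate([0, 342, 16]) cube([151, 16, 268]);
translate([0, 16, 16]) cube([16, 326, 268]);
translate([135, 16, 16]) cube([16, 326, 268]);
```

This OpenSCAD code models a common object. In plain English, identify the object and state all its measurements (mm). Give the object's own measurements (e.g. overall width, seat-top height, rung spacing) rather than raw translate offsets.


An open-topped rectangular box: outside dimensions 151×358×284 mm, with a uniform wall and base thickness of 16 mm. The base is a full 151×358 slab on the floor; four walls sit on top of the base. The front and back walls (the −y and +y sides) span the full width; the two side walls fit between them.


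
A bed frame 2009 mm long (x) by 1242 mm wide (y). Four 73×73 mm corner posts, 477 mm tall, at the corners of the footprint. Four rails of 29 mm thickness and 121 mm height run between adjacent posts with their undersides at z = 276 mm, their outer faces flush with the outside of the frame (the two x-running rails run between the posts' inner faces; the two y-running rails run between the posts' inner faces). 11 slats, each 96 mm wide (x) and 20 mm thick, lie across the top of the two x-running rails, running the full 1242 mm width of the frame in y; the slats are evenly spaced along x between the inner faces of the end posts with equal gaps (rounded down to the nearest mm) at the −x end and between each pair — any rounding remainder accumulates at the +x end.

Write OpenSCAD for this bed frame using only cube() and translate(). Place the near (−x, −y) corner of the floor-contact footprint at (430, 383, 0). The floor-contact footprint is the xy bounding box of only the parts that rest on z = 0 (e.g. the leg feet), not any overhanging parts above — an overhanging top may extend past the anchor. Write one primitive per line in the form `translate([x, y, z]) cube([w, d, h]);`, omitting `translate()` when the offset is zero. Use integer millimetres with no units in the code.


// slat z = rail_z + rail_h = 276 + 121 = 397
// slat gap = ⌊(1863 − 11·96) / 12⌋ = 67
translate([430, 383, 0]) cube([73, 73, 477]);
translate([430, 1552, 0]) cube([73, 73, 477]);
translate([2366, 383, 0]) cube([73, 73, 477]);
translate([2366, 1552, 0]) cube([73, 73, 477]);
translate([503, 383, 276]) cube([1863, 29, 121]);
translate([503, 1596, 276]) cube([1863, 29, 121]);
translate([430, 456, 276]) cube([29, 1096, 121]);
translate([2410, 456, 276]) cube([29, 1096, 121]);
translate([570, 383, 397]) cube([96, 1242, 20]);
translate([733, 383, 397]) cube([96, 1242, 20]);
translate([896, 383, 397]) cube([96, 1242, 20]);
translate([1059, 383, 397]) cube([96, 1242, 20]);
translate([1222, 383, 397]) cube([96, 1242, 20]);
translate([1385, 383, 397]) cube([96, 1242, 20]);
translate([1548, 383, 397]) cube([96, 1242, 20]);
translate([1711, 383, 397]) cube([96, 1242, 20]);
translate([1874, 383, 397]) cube([96, 1242, 20]);
translate([2037, 383, 397]) cube([96, 1242, 20]);
translate([2200, 383, 397]) cube([96, 1242, 20]);


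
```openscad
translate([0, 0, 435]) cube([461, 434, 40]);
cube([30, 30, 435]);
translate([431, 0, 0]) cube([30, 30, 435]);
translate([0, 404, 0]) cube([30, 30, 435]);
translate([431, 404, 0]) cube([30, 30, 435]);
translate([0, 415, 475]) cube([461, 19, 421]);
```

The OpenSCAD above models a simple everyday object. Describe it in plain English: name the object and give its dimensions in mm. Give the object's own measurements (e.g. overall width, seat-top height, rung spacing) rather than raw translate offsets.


A chair. The seat is a 461×434×40 mm slab with its top at z = 475 mm, on four 30×30 mm corner legs (flush with the seat edges, standing on z = 0). A flat backrest 19 mm thick, 421 mm tall, spans the full seat width and rises from the seat top along its +y edge, rear face flush with the rear of the seat.


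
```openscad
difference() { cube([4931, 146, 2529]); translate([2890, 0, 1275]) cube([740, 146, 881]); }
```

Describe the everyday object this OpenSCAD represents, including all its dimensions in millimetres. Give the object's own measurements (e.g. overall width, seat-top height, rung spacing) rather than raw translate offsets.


A wall 4931 mm long (x), 146 mm thick (y), 2529 mm tall, with a rectangular window opening cut through it. The opening is 740 mm wide and 881 mm tall; its sill is at z = 1275 mm and its near (−x) edge is 2890 mm from the wall's −x end. The opening passes through the full wall thickness.


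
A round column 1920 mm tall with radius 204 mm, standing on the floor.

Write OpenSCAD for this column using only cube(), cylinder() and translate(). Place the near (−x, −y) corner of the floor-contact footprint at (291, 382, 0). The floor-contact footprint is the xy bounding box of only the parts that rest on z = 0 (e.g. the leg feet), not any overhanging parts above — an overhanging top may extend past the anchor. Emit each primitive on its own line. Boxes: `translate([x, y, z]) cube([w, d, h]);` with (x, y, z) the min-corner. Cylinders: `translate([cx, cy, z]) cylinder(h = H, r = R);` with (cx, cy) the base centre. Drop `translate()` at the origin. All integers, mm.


translate([495, 586, 0]) cylinder(h = 1920, r = 204);


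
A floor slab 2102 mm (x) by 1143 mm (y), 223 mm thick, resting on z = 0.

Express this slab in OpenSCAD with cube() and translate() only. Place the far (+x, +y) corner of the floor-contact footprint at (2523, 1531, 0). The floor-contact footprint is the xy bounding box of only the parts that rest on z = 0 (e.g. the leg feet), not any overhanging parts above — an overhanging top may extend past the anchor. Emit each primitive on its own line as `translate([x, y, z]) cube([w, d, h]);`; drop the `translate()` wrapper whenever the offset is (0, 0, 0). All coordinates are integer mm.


translate([421, 388, 0]) cube([2102, 1143, 223]);


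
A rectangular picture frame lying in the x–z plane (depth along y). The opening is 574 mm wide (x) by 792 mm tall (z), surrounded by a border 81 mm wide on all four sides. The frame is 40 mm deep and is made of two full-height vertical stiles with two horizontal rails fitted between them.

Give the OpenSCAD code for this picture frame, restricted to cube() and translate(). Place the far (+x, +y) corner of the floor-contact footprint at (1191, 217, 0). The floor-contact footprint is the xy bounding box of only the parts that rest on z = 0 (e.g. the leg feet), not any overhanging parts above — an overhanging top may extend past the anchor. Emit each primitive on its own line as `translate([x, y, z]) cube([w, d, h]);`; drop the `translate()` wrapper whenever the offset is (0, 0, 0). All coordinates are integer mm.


translate([455, 177, 0]) cube([81, 40, 954]);
translate([1110, 177, 0]) cube([81, 40, 954]);
translate([536, 177, 0]) cube([574, 40, 81]);
translate([536, 177, 873]) cube([574, 40, 81]);


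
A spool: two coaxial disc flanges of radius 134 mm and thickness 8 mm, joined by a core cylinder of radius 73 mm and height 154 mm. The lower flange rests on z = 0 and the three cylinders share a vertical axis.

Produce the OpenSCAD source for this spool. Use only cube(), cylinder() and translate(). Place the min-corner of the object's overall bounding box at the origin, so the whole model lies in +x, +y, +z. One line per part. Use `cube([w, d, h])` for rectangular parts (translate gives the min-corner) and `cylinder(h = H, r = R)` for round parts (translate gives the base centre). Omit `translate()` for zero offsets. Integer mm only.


translate([134, 134, 0]) cylinder(h = 8, r = 134);
translate([134, 134, 8]) cylinder(h = 154, r = 73);
translate([134, 134, 162]) cylinder(h = 8, r = 134);


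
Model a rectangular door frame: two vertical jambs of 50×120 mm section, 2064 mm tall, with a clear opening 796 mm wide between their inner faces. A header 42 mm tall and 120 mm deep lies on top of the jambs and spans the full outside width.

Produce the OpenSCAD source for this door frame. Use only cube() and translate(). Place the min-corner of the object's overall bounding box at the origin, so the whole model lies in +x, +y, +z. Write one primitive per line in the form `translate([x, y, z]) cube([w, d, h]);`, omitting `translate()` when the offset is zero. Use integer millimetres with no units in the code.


cube([50, 120, 2064]);
translate([846, 0, 0]) cube([50, 120, 2064]);
translate([0, 0, 2064]) cube([896, 120, 42]);


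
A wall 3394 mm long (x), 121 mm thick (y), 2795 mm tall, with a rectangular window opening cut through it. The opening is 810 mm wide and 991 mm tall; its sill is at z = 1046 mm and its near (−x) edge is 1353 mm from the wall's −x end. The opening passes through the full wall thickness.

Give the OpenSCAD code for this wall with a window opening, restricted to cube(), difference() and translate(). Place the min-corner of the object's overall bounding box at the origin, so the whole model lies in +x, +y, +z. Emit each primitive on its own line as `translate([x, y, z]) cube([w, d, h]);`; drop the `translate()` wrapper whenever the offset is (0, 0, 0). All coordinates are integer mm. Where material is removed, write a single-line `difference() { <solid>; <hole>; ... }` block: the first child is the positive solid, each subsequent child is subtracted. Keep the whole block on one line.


difference() { cube([3394, 121, 2795]); translate([1353, 0, 1046]) cube([810, 121, 991]); }


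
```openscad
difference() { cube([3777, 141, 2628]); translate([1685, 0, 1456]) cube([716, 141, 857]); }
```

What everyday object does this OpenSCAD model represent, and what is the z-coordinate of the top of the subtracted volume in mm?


A wall with a window opening. The window head height is 2313 mm.

A wall with a rectangular opening subtracted — a window. Sill at z = 1456, opening 857 mm tall, so the head is at 1456 + 857 = 2313 mm.


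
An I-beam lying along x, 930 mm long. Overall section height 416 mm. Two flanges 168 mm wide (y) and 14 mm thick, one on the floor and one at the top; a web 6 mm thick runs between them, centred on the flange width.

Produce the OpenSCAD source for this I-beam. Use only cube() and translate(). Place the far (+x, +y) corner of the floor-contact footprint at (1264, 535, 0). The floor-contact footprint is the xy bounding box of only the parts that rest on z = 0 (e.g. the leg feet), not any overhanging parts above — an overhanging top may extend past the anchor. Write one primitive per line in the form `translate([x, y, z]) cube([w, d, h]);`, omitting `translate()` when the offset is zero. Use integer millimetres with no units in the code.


translate([334, 367, 0]) cube([930, 168, 14]);
translate([334, 448, 14]) cube([930, 6, 388]);
translate([334, 367, 402]) cube([930, 168, 14]);


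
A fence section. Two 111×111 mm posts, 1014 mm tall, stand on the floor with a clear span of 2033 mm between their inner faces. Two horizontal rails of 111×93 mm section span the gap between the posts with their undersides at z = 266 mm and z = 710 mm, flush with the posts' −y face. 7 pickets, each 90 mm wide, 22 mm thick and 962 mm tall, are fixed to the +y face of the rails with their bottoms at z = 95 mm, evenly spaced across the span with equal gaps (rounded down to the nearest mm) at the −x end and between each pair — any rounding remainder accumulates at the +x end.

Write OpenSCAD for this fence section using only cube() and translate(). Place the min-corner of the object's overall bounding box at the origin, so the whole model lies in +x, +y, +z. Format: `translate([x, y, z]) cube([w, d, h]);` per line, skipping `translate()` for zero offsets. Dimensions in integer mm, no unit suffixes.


cube([111, 111, 1014]);
translate([2144, 0, 0]) cube([111, 111, 1014]);
translate([111, 0, 266]) cube([2033, 111, 93]);
translate([111, 0, 710]) cube([2033, 111, 93]);
translate([286, 111, 95]) cube([90, 22, 962]);
translate([551, 111, 95]) cube([90, 22, 962]);
translate([816, 111, 95]) cube([90, 22, 962]);
translate([1081, 111, 95]) cube([90, 22, 962]);
translate([1346, 111, 95]) cube([90, 22, 962]);
translate([1611, 111, 95]) cube([90, 22, 962]);
translate([1876, 111, 95]) cube([90, 22, 962]);


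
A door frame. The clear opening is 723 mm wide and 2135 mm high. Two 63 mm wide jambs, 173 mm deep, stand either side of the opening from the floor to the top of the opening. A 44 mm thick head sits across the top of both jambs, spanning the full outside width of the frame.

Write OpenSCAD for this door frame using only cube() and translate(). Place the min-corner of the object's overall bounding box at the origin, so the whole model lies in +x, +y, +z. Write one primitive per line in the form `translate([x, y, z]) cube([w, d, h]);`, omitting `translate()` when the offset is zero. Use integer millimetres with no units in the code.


cube([63, 173, 2135]);
translate([786, 0, 0]) cube([63, 173, 2135]);
translate([0, 0, 2135]) cube([849, 173, 44]);


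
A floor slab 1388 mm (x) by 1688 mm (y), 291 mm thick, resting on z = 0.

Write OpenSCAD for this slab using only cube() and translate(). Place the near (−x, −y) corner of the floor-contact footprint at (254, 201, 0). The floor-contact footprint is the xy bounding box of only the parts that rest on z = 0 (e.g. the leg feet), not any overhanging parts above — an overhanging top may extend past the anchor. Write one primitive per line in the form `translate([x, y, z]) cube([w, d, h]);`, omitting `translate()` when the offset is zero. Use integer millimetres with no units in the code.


translate([254, 201, 0]) cube([1388, 1688, 291]);


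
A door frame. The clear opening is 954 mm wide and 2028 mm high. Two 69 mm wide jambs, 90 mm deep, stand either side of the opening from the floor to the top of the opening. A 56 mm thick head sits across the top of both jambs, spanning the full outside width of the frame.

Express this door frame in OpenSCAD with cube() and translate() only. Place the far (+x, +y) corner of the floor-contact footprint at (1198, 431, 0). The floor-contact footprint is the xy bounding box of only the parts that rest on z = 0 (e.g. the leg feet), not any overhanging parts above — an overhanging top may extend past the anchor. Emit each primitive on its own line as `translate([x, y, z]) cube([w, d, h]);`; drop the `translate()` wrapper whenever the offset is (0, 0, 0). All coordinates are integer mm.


translate([106, 341, 0]) cube([69, 90, 2028]);
translate([1129, 341, 0]) cube([69, 90, 2028]);
translate([106, 341, 2028]) cube([1092, 90, 56]);


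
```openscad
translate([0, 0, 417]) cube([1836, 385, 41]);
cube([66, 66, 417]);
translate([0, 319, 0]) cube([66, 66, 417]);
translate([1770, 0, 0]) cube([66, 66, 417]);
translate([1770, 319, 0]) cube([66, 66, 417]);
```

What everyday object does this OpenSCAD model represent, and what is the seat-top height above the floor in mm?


A bench. The seat-top height is 458 mm.

A long slab on four corner posts — a bench. The slab sits at z = 417 with thickness 41, so the top is 417 + 41 = 458 mm.


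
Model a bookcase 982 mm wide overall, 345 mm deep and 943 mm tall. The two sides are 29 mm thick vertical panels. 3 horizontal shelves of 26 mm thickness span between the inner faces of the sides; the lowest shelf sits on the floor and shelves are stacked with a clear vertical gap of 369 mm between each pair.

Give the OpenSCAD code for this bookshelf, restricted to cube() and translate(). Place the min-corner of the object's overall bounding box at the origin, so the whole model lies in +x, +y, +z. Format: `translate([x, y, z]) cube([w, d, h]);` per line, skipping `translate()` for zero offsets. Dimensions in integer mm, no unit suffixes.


cube([29, 345, 943]);
translate([953, 0, 0]) cube([29, 345, 943]);
translate([29, 0, 0]) cube([924, 345, 26]);
translate([29, 0, 395]) cube([924, 345, 26]);
translate([29, 0, 790]) cube([924, 345, 26]);


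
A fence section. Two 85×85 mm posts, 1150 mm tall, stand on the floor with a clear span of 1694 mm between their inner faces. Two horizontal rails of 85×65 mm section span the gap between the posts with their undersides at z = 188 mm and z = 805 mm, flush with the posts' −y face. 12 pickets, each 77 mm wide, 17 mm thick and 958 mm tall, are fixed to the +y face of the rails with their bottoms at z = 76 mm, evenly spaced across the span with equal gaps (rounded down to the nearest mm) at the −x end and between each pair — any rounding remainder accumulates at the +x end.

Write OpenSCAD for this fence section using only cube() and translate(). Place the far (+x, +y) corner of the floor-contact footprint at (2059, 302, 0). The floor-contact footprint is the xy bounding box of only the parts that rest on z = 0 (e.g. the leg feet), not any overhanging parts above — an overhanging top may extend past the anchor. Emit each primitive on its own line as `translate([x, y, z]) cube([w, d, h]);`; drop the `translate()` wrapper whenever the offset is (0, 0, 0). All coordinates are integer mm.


translate([195, 217, 0]) cube([85, 85, 1150]);
translate([1974, 217, 0]) cube([85, 85, 1150]);
translate([280, 217, 188]) cube([1694, 85, 65]);
translate([280, 217, 805]) cube([1694, 85, 65]);
translate([339, 302, 76]) cube([77, 17, 958]);
translate([475, 302, 76]) cube([77, 17, 958]);
translate([611, 302, 76]) cube([77, 17, 958]);
translate([747, 302, 76]) cube([77, 17, 958]);
translate([883, 302, 76]) cube([77, 17, 958]);
translate([1019, 302, 76]) cube([77, 17, 958]);
translate([1155, 302, 76]) cube([77, 17, 958]);
translate([1291, 302, 76]) cube([77, 17, 958]);
translate([1427, 302, 76]) cube([77, 17, 958]);
translate([1563, 302, 76]) cube([77, 17, 958]);
translate([1699, 302, 76]) cube([77, 17, 958]);
translate([1835, 302, 76]) cube([77, 17, 958]);


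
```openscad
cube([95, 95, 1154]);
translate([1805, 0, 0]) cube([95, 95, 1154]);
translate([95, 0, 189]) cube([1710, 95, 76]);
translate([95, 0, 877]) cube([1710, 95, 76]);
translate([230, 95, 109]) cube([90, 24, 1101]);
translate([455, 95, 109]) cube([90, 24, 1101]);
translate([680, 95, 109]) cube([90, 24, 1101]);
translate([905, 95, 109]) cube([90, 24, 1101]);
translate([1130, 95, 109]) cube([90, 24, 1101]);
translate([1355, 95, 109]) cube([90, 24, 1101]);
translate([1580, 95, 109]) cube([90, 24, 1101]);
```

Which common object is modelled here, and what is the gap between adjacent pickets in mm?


A fence section. The picket gap is 135 mm.

Two posts, two rails, 7 pickets — a fence section. Span 1710 mm holds 7 pickets of 90 mm with 8 equal gaps: ⌊(1710 − 7·90) / 8⌋ = 135 mm.
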